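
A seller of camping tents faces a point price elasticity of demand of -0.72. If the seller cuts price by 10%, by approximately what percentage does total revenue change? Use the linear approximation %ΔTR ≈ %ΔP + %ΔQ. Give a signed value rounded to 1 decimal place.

%ΔQ ≈ Ed × %ΔP = (-0.72) × (-10%) = +7.2000%
%ΔTR ≈ %ΔP + %ΔQ = (-10%) + (+7.2000%) = -2.8000%

-2.8%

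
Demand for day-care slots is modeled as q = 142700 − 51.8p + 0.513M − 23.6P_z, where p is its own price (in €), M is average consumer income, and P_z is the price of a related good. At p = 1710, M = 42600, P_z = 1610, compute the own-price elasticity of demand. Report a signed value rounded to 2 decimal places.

At the given values, q = 142700 − 51.8(1710) + 0.513(42600) − 23.6(1610) = 37979.8.
∂q/∂p = −51.8.
E = (-51.8) × (1710/37979.8) = -2.3322…

-2.33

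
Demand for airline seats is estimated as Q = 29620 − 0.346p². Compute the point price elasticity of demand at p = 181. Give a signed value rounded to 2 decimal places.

-1.24

dQ/dp = −2·0.346·p = -125.252. At p = 181, Q = 18284.694.
Ed = (dQ/dp)·(p/Q) = (-125.252) × (181/18284.694) = -1.2398…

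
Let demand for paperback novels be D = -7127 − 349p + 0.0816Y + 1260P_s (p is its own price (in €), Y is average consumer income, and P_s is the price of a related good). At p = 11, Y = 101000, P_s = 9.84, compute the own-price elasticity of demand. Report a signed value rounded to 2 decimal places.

At the given values, D = -7127 − 349(11) + 0.0816(101000) + 1260(9.84) = 9674.
∂D/∂p = −349.
E = (-349) × (11/9674) = -0.3968…

-0.40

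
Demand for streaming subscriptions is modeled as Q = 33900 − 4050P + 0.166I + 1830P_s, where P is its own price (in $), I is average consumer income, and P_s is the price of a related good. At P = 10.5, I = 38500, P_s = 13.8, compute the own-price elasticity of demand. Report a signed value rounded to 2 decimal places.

-1.85

At the given values, Q = 33900 − 4050(10.5) + 0.166(38500) + 1830(13.8) = 23020.
∂Q/∂P = −4050.
E = (-4050) × (10.5/23020) = -1.8473…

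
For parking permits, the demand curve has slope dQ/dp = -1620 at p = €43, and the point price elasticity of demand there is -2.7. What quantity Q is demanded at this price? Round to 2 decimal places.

25800.00

Ed = (dQ/dp)·(p/Q) ⇒ Q = (dQ/dp)·p/Ed = (-1620)·43/(-2.7) = 25800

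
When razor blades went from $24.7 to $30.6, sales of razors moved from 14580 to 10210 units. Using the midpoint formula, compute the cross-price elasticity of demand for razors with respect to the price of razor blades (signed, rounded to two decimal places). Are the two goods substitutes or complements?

-1.65; complements

%ΔQ_{razors} = (10210 − 14580)/avg = -4370/12395 = -0.352561…
%ΔP_{razor blades} = (30.6 − 24.7)/avg = 5.9/27.65 = 0.213381…
E_cross = (-4370/12395) / (5.9/27.65) = -1.6522…
E_cross < 0 ⇒ the goods are complements.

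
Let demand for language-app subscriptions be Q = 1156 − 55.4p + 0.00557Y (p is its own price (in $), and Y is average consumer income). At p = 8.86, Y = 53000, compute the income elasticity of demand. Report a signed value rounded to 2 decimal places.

0.31

At the given values, Q = 1156 − 55.4(8.86) + 0.00557(53000) = 960.366.
∂Q/∂Y = 0.00557.
E = (0.00557) × (53000/960.366) = 0.3073…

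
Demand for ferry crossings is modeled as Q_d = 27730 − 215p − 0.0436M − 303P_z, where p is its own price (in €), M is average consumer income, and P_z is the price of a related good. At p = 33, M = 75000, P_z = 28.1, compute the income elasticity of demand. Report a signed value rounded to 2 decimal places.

-0.37

At the given values, Q_d = 27730 − 215(33) − 0.0436(75000) − 303(28.1) = 8850.7.
∂Q_d/∂M = -0.0436.
E = (-0.0436) × (75000/8850.7) = -0.3694…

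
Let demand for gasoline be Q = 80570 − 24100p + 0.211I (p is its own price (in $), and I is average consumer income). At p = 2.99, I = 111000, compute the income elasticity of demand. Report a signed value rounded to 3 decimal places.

At the given values, Q = 80570 − 24100(2.99) + 0.211(111000) = 31932.
∂Q/∂I = 0.211.
E = (0.211) × (111000/31932) = 0.73346…

0.733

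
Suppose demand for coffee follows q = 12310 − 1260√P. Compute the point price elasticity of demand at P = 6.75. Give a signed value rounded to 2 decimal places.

dq/dP = −1260/(2√P) = -242.487. At P = 6.75, q = 9036.42.
Ed = (dq/dP)·(P/q) = (-242.487) × (6.75/9036.42) = -0.1811…

-0.18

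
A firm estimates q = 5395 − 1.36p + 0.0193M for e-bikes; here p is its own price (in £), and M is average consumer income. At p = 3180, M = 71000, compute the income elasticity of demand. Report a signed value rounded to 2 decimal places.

At the given values, q = 5395 − 1.36(3180) + 0.0193(71000) = 2440.5.
∂q/∂M = 0.0193.
E = (0.0193) × (71000/2440.5) = 0.5614…

0.56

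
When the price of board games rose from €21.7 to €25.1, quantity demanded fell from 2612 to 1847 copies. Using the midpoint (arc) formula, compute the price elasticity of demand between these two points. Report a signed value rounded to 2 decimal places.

-2.36

%ΔQ = (1847 − 2612) / [(2612 + 1847)/2] = -765/2229.5 = -0.343126…
%ΔP = (25.1 − 21.7) / [(21.7 + 25.1)/2] = 3.4/23.4 = 0.145299…
Arc Ed = %ΔQ / %ΔP = (-765/2229.5) / (3.4/23.4) = -2.3615…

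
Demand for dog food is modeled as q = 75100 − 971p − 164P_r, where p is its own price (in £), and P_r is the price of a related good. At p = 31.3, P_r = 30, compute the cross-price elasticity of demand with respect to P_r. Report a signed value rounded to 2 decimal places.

At the given values, q = 75100 − 971(31.3) − 164(30) = 39787.7.
∂q/∂P_r = -164.
E = (-164) × (30/39787.7) = -0.1236…

-0.12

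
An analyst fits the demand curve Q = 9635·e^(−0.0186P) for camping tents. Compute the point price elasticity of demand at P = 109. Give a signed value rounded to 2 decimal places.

dQ/dP = −0.0186·Q = -23.598. At P = 109, Q = 1268.71.
Ed = (dQ/dP)·(P/Q) = (-23.598) × (109/1268.71) = -2.0274

-2.03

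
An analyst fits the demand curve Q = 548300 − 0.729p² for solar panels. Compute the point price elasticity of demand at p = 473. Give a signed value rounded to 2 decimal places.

-0.85

dQ/dp = −2·0.729·p = -689.634. At p = 473, Q = 385201.559.
Ed = (dQ/dp)·(p/Q) = (-689.634) × (473/385201.559) = -0.8468…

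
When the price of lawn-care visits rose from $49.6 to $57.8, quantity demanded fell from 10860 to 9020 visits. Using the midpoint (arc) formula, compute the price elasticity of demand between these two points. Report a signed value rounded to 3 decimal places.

-1.212

%ΔQ = (9020 − 10860) / [(10860 + 9020)/2] = -1840/9940 = -0.185110…
%ΔP = (57.8 − 49.6) / [(49.6 + 57.8)/2] = 8.2/53.7 = 0.152700…
Arc Ed = %ΔQ / %ΔP = (-1840/9940) / (8.2/53.7) = -1.21224…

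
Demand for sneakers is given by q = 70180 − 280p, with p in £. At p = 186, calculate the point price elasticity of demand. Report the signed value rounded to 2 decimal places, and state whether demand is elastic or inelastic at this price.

-2.88; elastic

dq/dp = −280. At p = 186, q = 70180 − 280(186) = 18100.
Ed = (dq/dp)·(p/q) = −280 × (186/18100) = -2.8773…
|Ed| = 2.88 > 1, so demand is elastic.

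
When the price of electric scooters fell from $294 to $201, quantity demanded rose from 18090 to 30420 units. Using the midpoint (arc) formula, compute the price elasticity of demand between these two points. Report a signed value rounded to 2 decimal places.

%ΔQ = (30420 − 18090) / [(18090 + 30420)/2] = 12330/24255 = 0.508348…
%ΔP = (201 − 294) / [(294 + 201)/2] = -93/247.5 = -0.375757…
Arc Ed = %ΔQ / %ΔP = (12330/24255) / (-93/247.5) = -1.3528…

-1.35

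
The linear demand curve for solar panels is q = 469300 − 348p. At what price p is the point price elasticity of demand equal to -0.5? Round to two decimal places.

Ed = −348p/(469300 − 348p). Set this equal to -0.5:
348p = 0.5·(469300 − 348p) ⇒ 348p(1 + 0.5) = 0.5·469300
p = 0.5·469300 / (348·1.5) = 449.5210…

449.52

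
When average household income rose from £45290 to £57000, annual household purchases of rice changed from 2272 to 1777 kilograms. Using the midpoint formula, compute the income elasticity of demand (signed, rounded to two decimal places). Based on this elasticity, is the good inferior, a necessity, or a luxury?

%ΔQ = (1777 − 2272)/[( 2272 + 1777)/2] = -495/2024.5 = -0.244504…
%ΔIncome = (57000 − 45290)/[( 45290 + 57000)/2] = 11710/51145 = 0.228956…
E_income = (-495/2024.5) / (11710/51145) = -1.0679…
E_income < 0 ⇒ inferior good.

-1.07; inferior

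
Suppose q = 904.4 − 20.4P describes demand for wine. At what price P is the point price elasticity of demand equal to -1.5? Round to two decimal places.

26.60

Ed = −20.4P/(904.4 − 20.4P). Set this equal to -1.5:
20.4P = 1.5·(904.4 − 20.4P) ⇒ 20.4P(1 + 1.5) = 1.5·904.4
P = 1.5·904.4 / (20.4·2.5) = 26.6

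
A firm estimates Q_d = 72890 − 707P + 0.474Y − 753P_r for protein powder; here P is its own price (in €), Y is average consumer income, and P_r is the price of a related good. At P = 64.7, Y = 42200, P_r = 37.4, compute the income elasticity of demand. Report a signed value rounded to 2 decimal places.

1.05

At the given values, Q_d = 72890 − 707(64.7) + 0.474(42200) − 753(37.4) = 18987.7.
∂Q_d/∂Y = 0.474.
E = (0.474) × (42200/18987.7) = 1.0534…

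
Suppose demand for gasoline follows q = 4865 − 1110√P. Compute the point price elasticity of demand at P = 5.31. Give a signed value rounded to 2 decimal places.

-0.55

dq/dP = −1110/(2√P) = -240.849. At P = 5.31, q = 2307.18.
Ed = (dq/dP)·(P/q) = (-240.849) × (5.31/2307.18) = -0.5543…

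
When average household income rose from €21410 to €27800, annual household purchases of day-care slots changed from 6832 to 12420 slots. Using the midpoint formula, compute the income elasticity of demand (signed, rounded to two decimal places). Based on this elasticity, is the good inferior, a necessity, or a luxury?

2.24; luxury

%ΔQ = (12420 − 6832)/[( 6832 + 12420)/2] = 5588/9626 = 0.580511…
%ΔIncome = (27800 − 21410)/[( 21410 + 27800)/2] = 6390/24605 = 0.259703…
E_income = (5588/9626) / (6390/24605) = 2.2352…
E_income > 1 ⇒ normal good, luxury.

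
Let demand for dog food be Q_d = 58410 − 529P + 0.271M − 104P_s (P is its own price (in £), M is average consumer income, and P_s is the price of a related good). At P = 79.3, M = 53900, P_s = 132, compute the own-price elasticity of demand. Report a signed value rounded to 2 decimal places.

At the given values, Q_d = 58410 − 529(79.3) + 0.271(53900) − 104(132) = 17339.2.
∂Q_d/∂P = −529.
E = (-529) × (79.3/17339.2) = -2.4193…

-2.42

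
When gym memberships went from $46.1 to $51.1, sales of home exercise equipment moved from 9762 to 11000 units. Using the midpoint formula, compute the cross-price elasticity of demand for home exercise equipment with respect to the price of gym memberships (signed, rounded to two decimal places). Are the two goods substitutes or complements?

%ΔQ_{home exercise equipment} = (11000 − 9762)/avg = 1238/10381 = 0.119256…
%ΔP_{gym memberships} = (51.1 − 46.1)/avg = 5/48.6 = 0.102880…
E_cross = (1238/10381) / (5/48.6) = 1.1591…
E_cross > 0 ⇒ the goods are substitutes.

1.16; substitutes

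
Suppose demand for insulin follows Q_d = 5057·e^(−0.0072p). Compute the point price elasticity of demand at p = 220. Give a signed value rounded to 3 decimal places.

-1.584

dQ_d/dp = −0.0072·Q_d = -7.4697. At p = 220, Q_d = 1037.46.
Ed = (dQ_d/dp)·(p/Q_d) = (-7.4697) × (220/1037.46) = -1.584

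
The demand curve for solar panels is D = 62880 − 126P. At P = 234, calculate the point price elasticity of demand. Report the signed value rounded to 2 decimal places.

dD/dP = −126. At P = 234, D = 62880 − 126(234) = 33396.
Ed = (dD/dP)·(P/D) = −126 × (234/33396) = -0.8828…

-0.88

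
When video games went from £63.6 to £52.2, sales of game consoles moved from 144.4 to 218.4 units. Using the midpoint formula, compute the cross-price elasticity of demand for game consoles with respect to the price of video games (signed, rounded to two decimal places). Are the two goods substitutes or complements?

-2.07; complements

%ΔQ_{game consoles} = (218.4 − 144.4)/avg = 74/181.4 = 0.407938…
%ΔP_{video games} = (52.2 − 63.6)/avg = -11.4/57.9 = -0.196891…
E_cross = (74/181.4) / (-11.4/57.9) = -2.0718…
E_cross < 0 ⇒ the goods are complements.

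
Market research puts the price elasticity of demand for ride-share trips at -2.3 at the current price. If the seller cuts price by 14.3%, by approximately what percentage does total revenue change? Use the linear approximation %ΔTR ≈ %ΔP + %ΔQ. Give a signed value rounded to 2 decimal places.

+18.59%

%ΔQ ≈ Ed × %ΔP = (-2.3) × (-14.3%) = +32.8900%
%ΔTR ≈ %ΔP + %ΔQ = (-14.3%) + (+32.8900%) = +18.5900%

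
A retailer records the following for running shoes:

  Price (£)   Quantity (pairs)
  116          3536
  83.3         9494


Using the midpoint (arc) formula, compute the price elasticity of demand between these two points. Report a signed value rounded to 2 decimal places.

-2.79

%ΔQ = (9494 − 3536) / [(3536 + 9494)/2] = 5958/6515 = 0.914504…
%ΔP = (83.3 − 116) / [(116 + 83.3)/2] = -32.7/99.65 = -0.328148…
Arc Ed = %ΔQ / %ΔP = (5958/6515) / (-32.7/99.65) = -2.7868…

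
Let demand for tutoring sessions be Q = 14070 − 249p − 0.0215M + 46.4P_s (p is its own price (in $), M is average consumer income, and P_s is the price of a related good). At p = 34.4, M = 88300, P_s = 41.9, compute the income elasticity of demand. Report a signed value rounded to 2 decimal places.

-0.34

At the given values, Q = 14070 − 249(34.4) − 0.0215(88300) + 46.4(41.9) = 5550.11.
∂Q/∂M = -0.0215.
E = (-0.0215) × (88300/5550.11) = -0.3420…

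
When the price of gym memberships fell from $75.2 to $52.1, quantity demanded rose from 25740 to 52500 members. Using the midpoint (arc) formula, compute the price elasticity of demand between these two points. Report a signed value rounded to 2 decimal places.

%ΔQ = (52500 − 25740) / [(25740 + 52500)/2] = 26760/39120 = 0.684049…
%ΔP = (52.1 − 75.2) / [(75.2 + 52.1)/2] = -23.1/63.65 = -0.362922…
Arc Ed = %ΔQ / %ΔP = (26760/39120) / (-23.1/63.65) = -1.8848…

-1.88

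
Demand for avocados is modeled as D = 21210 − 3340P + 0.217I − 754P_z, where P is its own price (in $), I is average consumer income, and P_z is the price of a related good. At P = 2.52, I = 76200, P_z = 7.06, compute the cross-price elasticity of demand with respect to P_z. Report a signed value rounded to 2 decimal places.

-0.22

At the given values, D = 21210 − 3340(2.52) + 0.217(76200) − 754(7.06) = 24005.36.
∂D/∂P_z = -754.
E = (-754) × (7.06/24005.36) = -0.2217…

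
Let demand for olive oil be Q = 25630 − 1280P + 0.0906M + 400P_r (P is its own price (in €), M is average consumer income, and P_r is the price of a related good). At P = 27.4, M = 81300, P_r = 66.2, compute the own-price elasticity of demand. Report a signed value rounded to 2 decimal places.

At the given values, Q = 25630 − 1280(27.4) + 0.0906(81300) + 400(66.2) = 24403.78.
∂Q/∂P = −1280.
E = (-1280) × (27.4/24403.78) = -1.4371…

-1.44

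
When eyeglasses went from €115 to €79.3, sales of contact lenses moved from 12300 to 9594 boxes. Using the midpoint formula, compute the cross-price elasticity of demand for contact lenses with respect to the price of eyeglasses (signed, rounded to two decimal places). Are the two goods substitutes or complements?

%ΔQ_{contact lenses} = (9594 − 12300)/avg = -2706/10947 = -0.247191…
%ΔP_{eyeglasses} = (79.3 − 115)/avg = -35.7/97.15 = -0.367472…
E_cross = (-2706/10947) / (-35.7/97.15) = 0.6726…
E_cross > 0 ⇒ the goods are substitutes.

0.67; substitutes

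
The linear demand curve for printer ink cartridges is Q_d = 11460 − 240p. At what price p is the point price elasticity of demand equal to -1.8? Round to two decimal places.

30.70

Ed = −240p/(11460 − 240p). Set this equal to -1.8:
240p = 1.8·(11460 − 240p) ⇒ 240p(1 + 1.8) = 1.8·11460
p = 1.8·11460 / (240·2.8) = 30.6964…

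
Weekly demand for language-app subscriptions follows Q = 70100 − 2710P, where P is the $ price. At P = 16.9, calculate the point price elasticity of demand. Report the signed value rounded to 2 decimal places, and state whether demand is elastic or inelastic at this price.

dQ/dP = −2710. At P = 16.9, Q = 70100 − 2710(16.9) = 24301.
Ed = (dQ/dP)·(P/Q) = −2710 × (16.9/24301) = -1.8846…
|Ed| = 1.88 > 1, so demand is elastic.

-1.88; elastic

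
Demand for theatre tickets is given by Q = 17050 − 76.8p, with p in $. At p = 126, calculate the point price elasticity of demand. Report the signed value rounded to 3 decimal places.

-1.312

dQ/dp = −76.8. At p = 126, Q = 17050 − 76.8(126) = 7373.2.
Ed = (dQ/dp)·(p/Q) = −76.8 × (126/7373.2) = -1.31242…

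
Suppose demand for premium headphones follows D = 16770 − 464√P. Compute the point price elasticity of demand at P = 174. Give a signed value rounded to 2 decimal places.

dD/dP = −464/(2√P) = -17.5879. At P = 174, D = 10649.4.
Ed = (dD/dP)·(P/D) = (-17.5879) × (174/10649.4) = -0.2873…

-0.29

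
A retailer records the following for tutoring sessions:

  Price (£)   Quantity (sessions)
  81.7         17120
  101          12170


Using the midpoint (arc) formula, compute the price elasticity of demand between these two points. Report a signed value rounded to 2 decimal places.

-1.60

%ΔQ = (12170 − 17120) / [(17120 + 12170)/2] = -4950/14645 = -0.337999…
%ΔP = (101 − 81.7) / [(81.7 + 101)/2] = 19.3/91.35 = 0.211275…
Arc Ed = %ΔQ / %ΔP = (-4950/14645) / (19.3/91.35) = -1.5998…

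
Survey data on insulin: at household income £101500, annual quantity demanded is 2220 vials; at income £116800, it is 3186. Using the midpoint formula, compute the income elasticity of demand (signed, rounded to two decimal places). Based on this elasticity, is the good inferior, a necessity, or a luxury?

%ΔQ = (3186 − 2220)/[( 2220 + 3186)/2] = 966/2703 = 0.357380…
%ΔIncome = (116800 − 101500)/[( 101500 + 116800)/2] = 15300/109150 = 0.140174…
E_income = (966/2703) / (15300/109150) = 2.5495…
E_income > 1 ⇒ normal good, luxury.

2.55; luxury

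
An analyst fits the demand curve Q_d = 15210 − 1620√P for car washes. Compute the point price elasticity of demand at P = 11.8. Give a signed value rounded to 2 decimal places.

-0.29

dQ_d/dP = −1620/(2√P) = -235.8. At P = 11.8, Q_d = 9645.12.
Ed = (dQ_d/dP)·(P/Q_d) = (-235.8) × (11.8/9645.12) = -0.2884…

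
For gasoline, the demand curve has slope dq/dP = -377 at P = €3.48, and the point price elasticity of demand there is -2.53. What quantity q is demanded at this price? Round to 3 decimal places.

518.561

Ed = (dq/dP)·(P/q) ⇒ q = (dq/dP)·P/Ed = (-377)·3.48/(-2.53) = 518.56126…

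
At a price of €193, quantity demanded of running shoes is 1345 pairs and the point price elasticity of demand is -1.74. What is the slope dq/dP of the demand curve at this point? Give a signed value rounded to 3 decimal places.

Ed = (dq/dP)·(P/q) ⇒ dq/dP = Ed·q/P = (-1.74)·1345/193 = -12.12590…

-12.126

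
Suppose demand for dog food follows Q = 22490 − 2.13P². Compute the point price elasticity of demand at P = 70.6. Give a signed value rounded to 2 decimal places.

dQ/dP = −2·2.13·P = -300.756. At P = 70.6, Q = 11873.3132.
Ed = (dQ/dP)·(P/Q) = (-300.756) × (70.6/11873.3132) = -1.7883…

-1.79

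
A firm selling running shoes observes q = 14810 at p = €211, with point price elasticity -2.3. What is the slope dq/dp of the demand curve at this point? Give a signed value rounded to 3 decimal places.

-161.436

Ed = (dq/dp)·(p/q) ⇒ dq/dp = Ed·q/p = (-2.3)·14810/211 = -161.43601…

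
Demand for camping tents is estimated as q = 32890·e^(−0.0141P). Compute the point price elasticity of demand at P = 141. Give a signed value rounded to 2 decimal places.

-1.99

dq/dP = −0.0141·q = -63.5129. At P = 141, q = 4504.46.
Ed = (dq/dP)·(P/q) = (-63.5129) × (141/4504.46) = -1.9881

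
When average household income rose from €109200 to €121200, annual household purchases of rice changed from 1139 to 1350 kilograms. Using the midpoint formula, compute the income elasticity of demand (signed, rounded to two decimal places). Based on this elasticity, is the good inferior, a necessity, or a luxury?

%ΔQ = (1350 − 1139)/[( 1139 + 1350)/2] = 211/1244.5 = 0.169546…
%ΔIncome = (121200 − 109200)/[( 109200 + 121200)/2] = 12000/115200 = 0.104166…
E_income = (211/1244.5) / (12000/115200) = 1.6276…
E_income > 1 ⇒ normal good, luxury.

1.63; luxury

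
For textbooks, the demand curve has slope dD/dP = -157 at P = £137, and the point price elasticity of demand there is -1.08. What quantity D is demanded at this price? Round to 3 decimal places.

19915.741

Ed = (dD/dP)·(P/D) ⇒ D = (dD/dP)·P/Ed = (-157)·137/(-1.08) = 19915.74074…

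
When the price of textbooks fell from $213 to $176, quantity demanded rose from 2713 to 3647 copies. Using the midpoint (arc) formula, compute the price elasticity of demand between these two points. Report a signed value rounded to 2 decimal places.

-1.54

%ΔQ = (3647 − 2713) / [(2713 + 3647)/2] = 934/3180 = 0.293710…
%ΔP = (176 − 213) / [(213 + 176)/2] = -37/194.5 = -0.190231…
Arc Ed = %ΔQ / %ΔP = (934/3180) / (-37/194.5) = -1.5439…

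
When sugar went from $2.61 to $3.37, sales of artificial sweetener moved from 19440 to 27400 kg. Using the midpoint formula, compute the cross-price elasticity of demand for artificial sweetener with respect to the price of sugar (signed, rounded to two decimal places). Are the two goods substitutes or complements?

1.34; substitutes

%ΔQ_{artificial sweetener} = (27400 − 19440)/avg = 7960/23420 = 0.339880…
%ΔP_{sugar} = (3.37 − 2.61)/avg = 0.76/2.99 = 0.254180…
E_cross = (7960/23420) / (0.76/2.99) = 1.3371…
E_cross > 0 ⇒ the goods are substitutes.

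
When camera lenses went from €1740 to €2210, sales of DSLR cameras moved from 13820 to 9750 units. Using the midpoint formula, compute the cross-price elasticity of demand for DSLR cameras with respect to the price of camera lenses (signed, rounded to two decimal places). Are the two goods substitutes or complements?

-1.45; complements

%ΔQ_{DSLR cameras} = (9750 − 13820)/avg = -4070/11785 = -0.345354…
%ΔP_{camera lenses} = (2210 − 1740)/avg = 470/1975 = 0.237974…
E_cross = (-4070/11785) / (470/1975) = -1.4512…
E_cross < 0 ⇒ the goods are complements.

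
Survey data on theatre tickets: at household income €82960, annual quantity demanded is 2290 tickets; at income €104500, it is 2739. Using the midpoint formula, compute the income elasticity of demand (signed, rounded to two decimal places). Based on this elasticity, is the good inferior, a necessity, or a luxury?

0.78; necessity

%ΔQ = (2739 − 2290)/[( 2290 + 2739)/2] = 449/2514.5 = 0.178564…
%ΔIncome = (104500 − 82960)/[( 82960 + 104500)/2] = 21540/93730 = 0.229809…
E_income = (449/2514.5) / (21540/93730) = 0.7770…
0 < E_income < 1 ⇒ normal good, necessity.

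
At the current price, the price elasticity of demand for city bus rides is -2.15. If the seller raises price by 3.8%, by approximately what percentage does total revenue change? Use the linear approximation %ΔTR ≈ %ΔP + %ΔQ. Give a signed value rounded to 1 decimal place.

%ΔQ ≈ Ed × %ΔP = (-2.15) × (+3.8%) = -8.1700%
%ΔTR ≈ %ΔP + %ΔQ = (+3.8%) + (-8.1700%) = -4.3700%

-4.4%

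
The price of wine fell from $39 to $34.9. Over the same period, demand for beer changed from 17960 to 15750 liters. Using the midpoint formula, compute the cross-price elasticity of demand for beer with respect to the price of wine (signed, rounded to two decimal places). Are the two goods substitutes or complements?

1.18; substitutes

%ΔQ_{beer} = (15750 − 17960)/avg = -2210/16855 = -0.131118…
%ΔP_{wine} = (34.9 − 39)/avg = -4.1/36.95 = -0.110960…
E_cross = (-2210/16855) / (-4.1/36.95) = 1.1816…
E_cross > 0 ⇒ the goods are substitutes.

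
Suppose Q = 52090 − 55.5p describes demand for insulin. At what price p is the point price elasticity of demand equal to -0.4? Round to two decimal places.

Ed = −55.5p/(52090 − 55.5p). Set this equal to -0.4:
55.5p = 0.4·(52090 − 55.5p) ⇒ 55.5p(1 + 0.4) = 0.4·52090
p = 0.4·52090 / (55.5·1.4) = 268.1595…

268.16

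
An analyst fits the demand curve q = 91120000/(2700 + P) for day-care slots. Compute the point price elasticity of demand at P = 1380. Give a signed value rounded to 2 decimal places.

dq/dP = −91120000/(2700 + P)² = -5.47386. At P = 1380, q = 22333.3.
Ed = (dq/dP)·(P/q) = (-5.47386) × (1380/22333.3) = -0.3382…

-0.34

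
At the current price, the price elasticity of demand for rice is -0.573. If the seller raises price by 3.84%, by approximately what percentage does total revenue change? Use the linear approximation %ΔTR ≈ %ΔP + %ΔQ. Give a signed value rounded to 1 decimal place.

+1.6%

%ΔQ ≈ Ed × %ΔP = (-0.573) × (+3.84%) = -2.2003%
%ΔTR ≈ %ΔP + %ΔQ = (+3.84%) + (-2.2003%) = +1.6397%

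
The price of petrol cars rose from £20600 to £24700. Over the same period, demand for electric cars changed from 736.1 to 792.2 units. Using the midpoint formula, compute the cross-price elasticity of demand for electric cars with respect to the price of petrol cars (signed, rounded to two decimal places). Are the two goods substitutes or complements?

%ΔQ_{electric cars} = (792.2 − 736.1)/avg = 56.1/764.15 = 0.073414…
%ΔP_{petrol cars} = (24700 − 20600)/avg = 4100/22650 = 0.181015…
E_cross = (56.1/764.15) / (4100/22650) = 0.4055…
E_cross > 0 ⇒ the goods are substitutes.

0.41; substitutes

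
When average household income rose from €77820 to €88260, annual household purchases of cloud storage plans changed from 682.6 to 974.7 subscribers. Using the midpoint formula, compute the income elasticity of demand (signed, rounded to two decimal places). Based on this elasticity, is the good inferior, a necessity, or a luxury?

%ΔQ = (974.7 − 682.6)/[( 682.6 + 974.7)/2] = 292.1/828.65 = 0.352501…
%ΔIncome = (88260 − 77820)/[( 77820 + 88260)/2] = 10440/83040 = 0.125722…
E_income = (292.1/828.65) / (10440/83040) = 2.8038…
E_income > 1 ⇒ normal good, luxury.

2.80; luxury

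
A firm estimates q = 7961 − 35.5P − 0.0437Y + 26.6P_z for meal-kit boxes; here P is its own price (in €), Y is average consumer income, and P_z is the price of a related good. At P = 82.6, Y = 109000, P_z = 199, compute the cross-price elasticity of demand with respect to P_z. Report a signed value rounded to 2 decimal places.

0.95

At the given values, q = 7961 − 35.5(82.6) − 0.0437(109000) + 26.6(199) = 5558.8.
∂q/∂P_z = 26.6.
E = (26.6) × (199/5558.8) = 0.9522…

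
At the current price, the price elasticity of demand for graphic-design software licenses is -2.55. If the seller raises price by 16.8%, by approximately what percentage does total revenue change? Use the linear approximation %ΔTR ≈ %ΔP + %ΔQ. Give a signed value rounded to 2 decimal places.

-26.04%

%ΔQ ≈ Ed × %ΔP = (-2.55) × (+16.8%) = -42.8400%
%ΔTR ≈ %ΔP + %ΔQ = (+16.8%) + (-42.8400%) = -26.0400%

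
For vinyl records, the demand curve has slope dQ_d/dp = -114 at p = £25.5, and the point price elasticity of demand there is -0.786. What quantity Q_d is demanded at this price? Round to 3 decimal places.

3698.473

Ed = (dQ_d/dp)·(p/Q_d) ⇒ Q_d = (dQ_d/dp)·p/Ed = (-114)·25.5/(-0.786) = 3698.47328…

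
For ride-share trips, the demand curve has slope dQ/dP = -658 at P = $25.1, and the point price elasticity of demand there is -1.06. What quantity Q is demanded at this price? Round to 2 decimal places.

15580.94

Ed = (dQ/dP)·(P/Q) ⇒ Q = (dQ/dP)·P/Ed = (-658)·25.1/(-1.06) = 15580.9433…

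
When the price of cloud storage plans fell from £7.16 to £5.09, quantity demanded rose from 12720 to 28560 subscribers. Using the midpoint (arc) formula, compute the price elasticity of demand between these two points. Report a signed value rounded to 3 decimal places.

-2.271

%ΔQ = (28560 − 12720) / [(12720 + 28560)/2] = 15840/20640 = 0.767441…
%ΔP = (5.09 − 7.16) / [(7.16 + 5.09)/2] = -2.07/6.125 = -0.337959…
Arc Ed = %ΔQ / %ΔP = (15840/20640) / (-2.07/6.125) = -2.27081…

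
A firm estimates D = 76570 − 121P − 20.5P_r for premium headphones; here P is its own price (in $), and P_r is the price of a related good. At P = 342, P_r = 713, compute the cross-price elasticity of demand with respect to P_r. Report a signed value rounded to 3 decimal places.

-0.711

At the given values, D = 76570 − 121(342) − 20.5(713) = 20571.5.
∂D/∂P_r = -20.5.
E = (-20.5) × (713/20571.5) = -0.71052…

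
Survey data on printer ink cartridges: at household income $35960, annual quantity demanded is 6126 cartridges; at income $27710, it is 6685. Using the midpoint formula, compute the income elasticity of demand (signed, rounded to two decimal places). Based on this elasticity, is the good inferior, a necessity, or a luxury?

%ΔQ = (6685 − 6126)/[( 6126 + 6685)/2] = 559/6405.5 = 0.087268…
%ΔIncome = (27710 − 35960)/[( 35960 + 27710)/2] = -8250/31835 = -0.259148…
E_income = (559/6405.5) / (-8250/31835) = -0.3367…
E_income < 0 ⇒ inferior good.

-0.34; inferior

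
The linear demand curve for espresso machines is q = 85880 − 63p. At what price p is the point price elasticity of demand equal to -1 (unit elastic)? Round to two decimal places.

681.59

Ed = −63p/(85880 − 63p). Set this equal to -1:
63p = 1·(85880 − 63p) ⇒ 63p(1 + 1) = 1·85880
p = 1·85880 / (63·2) = 681.5873…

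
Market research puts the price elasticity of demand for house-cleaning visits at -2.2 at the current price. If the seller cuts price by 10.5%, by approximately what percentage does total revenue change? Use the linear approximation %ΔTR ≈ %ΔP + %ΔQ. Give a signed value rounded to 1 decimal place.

%ΔQ ≈ Ed × %ΔP = (-2.2) × (-10.5%) = +23.1000%
%ΔTR ≈ %ΔP + %ΔQ = (-10.5%) + (+23.1000%) = +12.6000%

+12.6%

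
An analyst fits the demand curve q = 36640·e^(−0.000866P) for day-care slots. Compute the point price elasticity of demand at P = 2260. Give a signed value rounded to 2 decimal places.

dq/dP = −0.000866·q = -4.48218. At P = 2260, q = 5175.73.
Ed = (dq/dP)·(P/q) = (-4.48218) × (2260/5175.73) = -1.9571…

-1.96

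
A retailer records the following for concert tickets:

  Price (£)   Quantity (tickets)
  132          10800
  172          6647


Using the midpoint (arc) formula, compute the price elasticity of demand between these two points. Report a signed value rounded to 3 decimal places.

-1.809

%ΔQ = (6647 − 10800) / [(10800 + 6647)/2] = -4153/8723.5 = -0.476070…
%ΔP = (172 − 132) / [(132 + 172)/2] = 40/152 = 0.263157…
Arc Ed = %ΔQ / %ΔP = (-4153/8723.5) / (40/152) = -1.80906…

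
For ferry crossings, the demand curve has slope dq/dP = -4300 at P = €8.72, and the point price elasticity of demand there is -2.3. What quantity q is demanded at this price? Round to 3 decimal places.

Ed = (dq/dP)·(P/q) ⇒ q = (dq/dP)·P/Ed = (-4300)·8.72/(-2.3) = 16302.60869…

16302.609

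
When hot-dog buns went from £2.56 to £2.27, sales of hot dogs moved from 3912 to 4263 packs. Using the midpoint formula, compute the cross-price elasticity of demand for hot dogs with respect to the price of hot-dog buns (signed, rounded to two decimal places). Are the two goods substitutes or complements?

%ΔQ_{hot dogs} = (4263 − 3912)/avg = 351/4087.5 = 0.085871…
%ΔP_{hot-dog buns} = (2.27 − 2.56)/avg = -0.29/2.415 = -0.120082…
E_cross = (351/4087.5) / (-0.29/2.415) = -0.7151…
E_cross < 0 ⇒ the goods are complements.

-0.72; complements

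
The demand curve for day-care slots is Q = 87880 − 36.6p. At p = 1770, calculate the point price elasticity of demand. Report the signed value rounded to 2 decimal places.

-2.80

dQ/dp = −36.6. At p = 1770, Q = 87880 − 36.6(1770) = 23098.
Ed = (dQ/dp)·(p/Q) = −36.6 × (1770/23098) = -2.8046…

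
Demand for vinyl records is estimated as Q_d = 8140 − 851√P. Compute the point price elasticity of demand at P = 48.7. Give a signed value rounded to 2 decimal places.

-1.35

dQ_d/dP = −851/(2√P) = -60.9727. At P = 48.7, Q_d = 2201.26.
Ed = (dQ_d/dP)·(P/Q_d) = (-60.9727) × (48.7/2201.26) = -1.3489…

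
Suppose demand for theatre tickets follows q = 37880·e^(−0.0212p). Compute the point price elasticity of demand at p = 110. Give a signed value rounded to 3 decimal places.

-2.332

dq/dp = −0.0212·q = -77.9778. At p = 110, q = 3678.2.
Ed = (dq/dp)·(p/q) = (-77.9778) × (110/3678.2) = -2.332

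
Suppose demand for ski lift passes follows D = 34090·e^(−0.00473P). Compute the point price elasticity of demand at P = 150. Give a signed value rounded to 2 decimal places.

-0.71

dD/dP = −0.00473·D = -79.3152. At P = 150, D = 16768.5.
Ed = (dD/dP)·(P/D) = (-79.3152) × (150/16768.5) = -0.7095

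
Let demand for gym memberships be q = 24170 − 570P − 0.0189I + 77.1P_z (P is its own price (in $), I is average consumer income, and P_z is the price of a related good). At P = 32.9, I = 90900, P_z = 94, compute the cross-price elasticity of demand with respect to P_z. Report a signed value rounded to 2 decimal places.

0.66

At the given values, q = 24170 − 570(32.9) − 0.0189(90900) + 77.1(94) = 10946.39.
∂q/∂P_z = 77.1.
E = (77.1) × (94/10946.39) = 0.6620…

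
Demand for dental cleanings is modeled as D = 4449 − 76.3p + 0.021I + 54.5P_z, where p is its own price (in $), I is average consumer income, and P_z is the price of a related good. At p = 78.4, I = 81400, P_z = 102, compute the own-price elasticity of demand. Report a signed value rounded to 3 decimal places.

-1.043

At the given values, D = 4449 − 76.3(78.4) + 0.021(81400) + 54.5(102) = 5735.48.
∂D/∂p = −76.3.
E = (-76.3) × (78.4/5735.48) = -1.04296…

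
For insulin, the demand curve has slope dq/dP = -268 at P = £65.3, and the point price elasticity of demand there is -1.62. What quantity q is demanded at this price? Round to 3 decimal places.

Ed = (dq/dP)·(P/q) ⇒ q = (dq/dP)·P/Ed = (-268)·65.3/(-1.62) = 10802.71604…

10802.716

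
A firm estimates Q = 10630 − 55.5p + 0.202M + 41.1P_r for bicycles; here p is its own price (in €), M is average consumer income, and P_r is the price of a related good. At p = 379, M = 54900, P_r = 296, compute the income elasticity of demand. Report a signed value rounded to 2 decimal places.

At the given values, Q = 10630 − 55.5(379) + 0.202(54900) + 41.1(296) = 12850.9.
∂Q/∂M = 0.202.
E = (0.202) × (54900/12850.9) = 0.8629…

0.86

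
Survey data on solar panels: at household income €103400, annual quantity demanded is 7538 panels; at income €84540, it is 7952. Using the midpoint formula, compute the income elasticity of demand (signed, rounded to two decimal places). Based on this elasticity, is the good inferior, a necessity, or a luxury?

-0.27; inferior

%ΔQ = (7952 − 7538)/[( 7538 + 7952)/2] = 414/7745 = 0.053453…
%ΔIncome = (84540 − 103400)/[( 103400 + 84540)/2] = -18860/93970 = -0.200702…
E_income = (414/7745) / (-18860/93970) = -0.2663…
E_income < 0 ⇒ inferior good.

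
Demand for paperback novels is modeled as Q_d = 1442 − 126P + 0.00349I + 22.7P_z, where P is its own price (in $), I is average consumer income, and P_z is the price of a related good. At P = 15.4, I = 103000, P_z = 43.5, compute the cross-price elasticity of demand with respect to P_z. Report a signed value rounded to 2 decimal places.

1.16

At the given values, Q_d = 1442 − 126(15.4) + 0.00349(103000) + 22.7(43.5) = 848.52.
∂Q_d/∂P_z = 22.7.
E = (22.7) × (43.5/848.52) = 1.1637…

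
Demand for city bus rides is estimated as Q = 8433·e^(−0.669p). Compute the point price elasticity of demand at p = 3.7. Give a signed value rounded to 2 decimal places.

-2.48

dQ/dp = −0.669·Q = -474.678. At p = 3.7, Q = 709.534.
Ed = (dQ/dp)·(p/Q) = (-474.678) × (3.7/709.534) = -2.4753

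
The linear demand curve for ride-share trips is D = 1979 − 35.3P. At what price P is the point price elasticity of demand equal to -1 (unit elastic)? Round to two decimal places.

Ed = −35.3P/(1979 − 35.3P). Set this equal to -1:
35.3P = 1·(1979 − 35.3P) ⇒ 35.3P(1 + 1) = 1·1979
P = 1·1979 / (35.3·2) = 28.0311…

28.03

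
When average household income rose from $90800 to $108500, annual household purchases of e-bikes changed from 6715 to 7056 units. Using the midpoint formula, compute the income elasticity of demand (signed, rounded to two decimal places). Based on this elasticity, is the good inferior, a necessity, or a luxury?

0.28; necessity

%ΔQ = (7056 − 6715)/[( 6715 + 7056)/2] = 341/6885.5 = 0.049524…
%ΔIncome = (108500 − 90800)/[( 90800 + 108500)/2] = 17700/99650 = 0.177621…
E_income = (341/6885.5) / (17700/99650) = 0.2788…
0 < E_income < 1 ⇒ normal good, necessity.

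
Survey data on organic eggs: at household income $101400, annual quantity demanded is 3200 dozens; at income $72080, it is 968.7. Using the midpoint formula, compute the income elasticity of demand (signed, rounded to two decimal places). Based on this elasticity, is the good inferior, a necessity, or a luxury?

3.17; luxury

%ΔQ = (968.7 − 3200)/[( 3200 + 968.7)/2] = -2231.3/2084.35 = -1.070501…
%ΔIncome = (72080 − 101400)/[( 101400 + 72080)/2] = -29320/86740 = -0.338021…
E_income = (-2231.3/2084.35) / (-29320/86740) = 3.1669…
E_income > 1 ⇒ normal good, luxury.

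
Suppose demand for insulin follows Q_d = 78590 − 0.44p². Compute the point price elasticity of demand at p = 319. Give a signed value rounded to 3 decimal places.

-2.648

dQ_d/dp = −2·0.44·p = -280.72. At p = 319, Q_d = 33815.16.
Ed = (dQ_d/dp)·(p/Q_d) = (-280.72) × (319/33815.16) = -2.64821…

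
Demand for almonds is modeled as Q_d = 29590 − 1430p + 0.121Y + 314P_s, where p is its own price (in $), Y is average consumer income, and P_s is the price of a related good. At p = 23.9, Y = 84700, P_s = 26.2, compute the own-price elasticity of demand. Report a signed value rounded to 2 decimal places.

-2.46

At the given values, Q_d = 29590 − 1430(23.9) + 0.121(84700) + 314(26.2) = 13888.5.
∂Q_d/∂p = −1430.
E = (-1430) × (23.9/13888.5) = -2.4608…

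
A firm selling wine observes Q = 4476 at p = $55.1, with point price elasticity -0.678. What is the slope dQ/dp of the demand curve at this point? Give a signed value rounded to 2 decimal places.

-55.08

Ed = (dQ/dp)·(p/Q) ⇒ dQ/dp = Ed·Q/p = (-0.678)·4476/55.1 = -55.0767…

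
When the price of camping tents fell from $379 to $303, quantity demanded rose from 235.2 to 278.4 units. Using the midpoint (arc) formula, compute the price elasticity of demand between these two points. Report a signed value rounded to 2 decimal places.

%ΔQ = (278.4 − 235.2) / [(235.2 + 278.4)/2] = 43.2/256.8 = 0.168224…
%ΔP = (303 − 379) / [(379 + 303)/2] = -76/341 = -0.222873…
Arc Ed = %ΔQ / %ΔP = (43.2/256.8) / (-76/341) = -0.7547…

-0.75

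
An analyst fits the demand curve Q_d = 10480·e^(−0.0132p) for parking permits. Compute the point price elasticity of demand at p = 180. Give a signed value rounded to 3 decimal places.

-2.376

dQ_d/dp = −0.0132·Q_d = -12.8544. At p = 180, Q_d = 973.818.
Ed = (dQ_d/dp)·(p/Q_d) = (-12.8544) × (180/973.818) = -2.376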